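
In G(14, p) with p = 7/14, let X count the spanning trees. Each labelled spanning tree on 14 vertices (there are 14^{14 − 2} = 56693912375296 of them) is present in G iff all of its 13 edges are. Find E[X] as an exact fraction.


K_14 has 14^{14 − 2} = 56693912375296 labelled spanning trees.
For each such spanning tree H, let X_H = 1 if all 13 edges of H are present in G. Then P[X_H = 1] = p^{13} = (1/2)^{13} = 1/8192.
By linearity of expectation: E[X] = Σ_H E[X_H] = 56693912375296 · p^{13} = 56693912375296 · 1/8192 = 13841287201/2.
Numerically: E[X] ≈ 6.92e+09.

E[X] = 56693912375296 · (1/2)^{13} = 13841287201/2 ≈ 6.92e+09.


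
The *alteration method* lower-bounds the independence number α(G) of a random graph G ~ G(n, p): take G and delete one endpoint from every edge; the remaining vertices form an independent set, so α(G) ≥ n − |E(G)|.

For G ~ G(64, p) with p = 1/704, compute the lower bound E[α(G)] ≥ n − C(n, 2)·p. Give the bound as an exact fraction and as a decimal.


E[|E(G)|] = C(64, 2)·p = 2016 · (1/704) = 63/22.
E[α(G)] ≥ n − E[|E(G)|] = 64 − 63/22 = 1345/22.
Numerically: ≈ 61.136.
(This is only a lower bound; the true E[α(G)] may be larger.)

E[α(G)] ≥ 1345/22 ≈ 61.136.


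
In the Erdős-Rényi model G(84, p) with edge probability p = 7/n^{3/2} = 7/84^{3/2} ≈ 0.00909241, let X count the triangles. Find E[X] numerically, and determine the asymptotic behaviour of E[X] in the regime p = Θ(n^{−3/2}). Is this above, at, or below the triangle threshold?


Number of potential triangles: C(84, 3) = 95284.
Each occurs with probability p³ ≈ (0.00909241)³ ≈ 7.51687508e-07.
By linearity: E[X] = C(84, 3)·p³ ≈ 95284 · 7.51687508e-07 ≈ 0.071624.
Since α = 3/2 > 1, p = c/n^{3/2} = o(1/n) is below the triangle threshold p ~ 1/n. Asymptotically E[X] ~ (c³/6)·n^{3(1−α)} = (7³/6)·n^{-1.5} → 0, so by Markov's inequality G has no triangles w.h.p.

E[X] ≈ 0.071624; in regime p = Θ(1/n^{3/2}) E[X] tends to 0 (below the triangle threshold p ~ 1/n).


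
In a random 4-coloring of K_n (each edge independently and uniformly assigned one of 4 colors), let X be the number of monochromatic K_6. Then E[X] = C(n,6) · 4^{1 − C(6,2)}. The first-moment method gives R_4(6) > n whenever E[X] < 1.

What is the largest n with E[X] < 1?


We need C(n, 6) · 4^{1 − 15} < 1, i.e. C(n, 6) < 4^{15 − 1} = 268435456.
Check values of n near the boundary:
  n = 77: C(77, 6) = 237093780; 237093780 < 268435456? YES
  n = 78: C(78, 6) = 256851595; 256851595 < 268435456? YES
  n = 79: C(79, 6) = 277962685; 277962685 < 268435456? NO
  n = 80: C(80, 6) = 300500200; 300500200 < 268435456? NO
  n = 81: C(81, 6) = 324540216; 324540216 < 268435456? NO
The largest n with C(n, 6) < 268435456 is n = 78 (where E[X] = 256851595/268435456 ≈ 0.956847). Hence R_4(6) > 78, i.e. R_4(6) ≥ 79.

Largest n = 78; hence R_4(6) > 78.


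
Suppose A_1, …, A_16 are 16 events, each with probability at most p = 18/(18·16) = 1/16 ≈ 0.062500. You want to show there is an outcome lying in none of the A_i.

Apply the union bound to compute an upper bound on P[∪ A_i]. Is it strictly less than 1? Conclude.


Union bound: P[∪_{i=1}^{16} A_i] ≤ Σ_i P[A_i] ≤ 16·p = 16·(1/16) = 1.
Numerically: 1 ≈ 1.000000.
Is 1 < 1? NO.
Since the bound 1 is ≥ 1, the union bound is uninformative here; it does NOT by itself certify existence.

16·p = 1 ≈ 1.000000; existence NOT certified by the union bound.


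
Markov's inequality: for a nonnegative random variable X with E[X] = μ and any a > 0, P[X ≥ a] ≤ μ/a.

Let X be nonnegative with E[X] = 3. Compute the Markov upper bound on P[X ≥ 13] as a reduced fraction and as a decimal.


μ = E[X] = 3, a = 13.
Markov: P[X ≥ 13] ≤ μ/a = (3)/13 = 3/13.
Numerically: ≈ 0.2308.
(Since a = 13 > μ = 3.0000, the bound 3/13 is < 1 and informative.)

P[X ≥ 13] ≤ 3/13 ≈ 0.2308.


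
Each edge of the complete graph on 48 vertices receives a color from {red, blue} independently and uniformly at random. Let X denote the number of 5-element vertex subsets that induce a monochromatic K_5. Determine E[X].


Let X = Σ_S X_S over the C(48, 5) = 1712304 subsets S of size 5, where X_S = 1 if the K_5 on S is monochromatic.
For a fixed S, the K_5 on S has C(5, 2) = 10 edges. P[all 10 edges red] = (1/2)^10, and likewise for blue, so P[monochromatic] = 2·(1/2)^10 = 2^{1 − 10} = 1/512.
Summing: E[X] = C(48, 5) · 2^{1 − 10} = 1712304 · 1/512 = 107019/32.
Numerically: E[X] ≈ 3344.343750.

E[X] = C(48,5)·2^(1−C(5,2)) = 107019/32 ≈ 3344.343750.


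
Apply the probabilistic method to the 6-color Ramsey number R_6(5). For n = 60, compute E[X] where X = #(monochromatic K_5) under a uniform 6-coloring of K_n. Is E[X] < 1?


E[X] = C(60, 5) · 6^{1 − 10} = 5461512 · 6^{−9} = 5461512/10077696.
As a reduced fraction: E[X] = 227563/419904 ≈ 0.5419405.
Is E[X] < 1? YES.
Since E[X] < 1, there exists a 6-coloring of K_{60} with no monochromatic K_5; hence R_6(5) > 60.

E[X] = 227563/419904 ≈ 0.5419405; E[X] < 1, so R_6(5) > 60.


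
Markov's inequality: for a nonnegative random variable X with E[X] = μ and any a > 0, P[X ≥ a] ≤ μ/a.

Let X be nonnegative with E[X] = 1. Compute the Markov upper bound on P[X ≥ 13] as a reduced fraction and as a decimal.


μ = E[X] = 1, a = 13.
Markov: P[X ≥ 13] ≤ μ/a = (1)/13 = 1/13.
Numerically: ≈ 0.0769.
(Since a = 13 > μ = 1.0000, the bound 1/13 is < 1 and informative.)

P[X ≥ 13] ≤ 1/13 ≈ 0.0769.


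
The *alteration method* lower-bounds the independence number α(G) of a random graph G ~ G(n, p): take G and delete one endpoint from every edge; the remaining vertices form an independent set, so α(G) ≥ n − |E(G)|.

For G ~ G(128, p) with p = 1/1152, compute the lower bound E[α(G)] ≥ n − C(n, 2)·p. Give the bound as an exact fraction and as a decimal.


E[|E(G)|] = C(128, 2)·p = 8128 · (1/1152) = 127/18.
E[α(G)] ≥ n − E[|E(G)|] = 128 − 127/18 = 2177/18.
Numerically: ≈ 120.9444.
(This is only a lower bound; the true E[α(G)] may be larger.)

E[α(G)] ≥ 2177/18 ≈ 120.9444.


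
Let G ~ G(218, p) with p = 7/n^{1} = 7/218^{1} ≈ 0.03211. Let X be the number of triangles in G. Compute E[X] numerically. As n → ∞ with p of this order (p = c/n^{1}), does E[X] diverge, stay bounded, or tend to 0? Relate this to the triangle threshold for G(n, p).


Number of potential triangles: C(218, 3) = 1703016.
Each occurs with probability p³ ≈ (0.03211)³ ≈ 3.310737e-05.
By linearity: E[X] = C(218, 3)·p³ ≈ 1703016 · 3.310737e-05 ≈ 56.3824.
Here α = 1, so p = 7/n is exactly at the triangle threshold p ~ 1/n. Asymptotically E[X] → c³/6 = 7³/6 = 343/6 ≈ 57.1667, a bounded constant. In this regime the triangle count is asymptotically Poisson(c³/6).

E[X] ≈ 56.3824; in regime p = Θ(1/n^{1}) E[X] stays bounded (at the triangle threshold p ~ 1/n).


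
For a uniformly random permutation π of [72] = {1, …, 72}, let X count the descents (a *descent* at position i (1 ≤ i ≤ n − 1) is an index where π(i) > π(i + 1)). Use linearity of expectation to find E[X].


Write X = Σ X_I over i = 1, …, 71, with X_I the indicator of one descent.
There are 71 indicators.
For each fixed i, the pair (π(i), π(i+1)) is a uniformly random ordered pair of distinct values from {1, …, 72}; by symmetry P[π(i) > π(i+1)] = 1/2.
By linearity: E[X] = 71 · (1/2) = (72 − 1) · (1/2) = 71/2 ≈ 35.50000.

E[X] = 71/2 = 35.50000.


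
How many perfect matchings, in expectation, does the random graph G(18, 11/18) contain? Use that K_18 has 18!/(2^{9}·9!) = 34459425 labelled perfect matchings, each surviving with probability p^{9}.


K_18 has 18!/(2^{9}·9!) = 34459425 labelled perfect matchings.
For each such perfect matching H, let X_H = 1 if all 9 edges of H are present in G. Then P[X_H = 1] = p^{9} = (11/18)^{9} = 2357947691/198359290368.
By linearity of expectation: E[X] = Σ_H E[X_H] = 34459425 · p^{9} = 34459425 · 2357947691/198359290368 = 1003129896443675/2448880128.
Numerically: E[X] ≈ 409628.

E[X] = 34459425 · (11/18)^{9} = 1003129896443675/2448880128 ≈ 409628.


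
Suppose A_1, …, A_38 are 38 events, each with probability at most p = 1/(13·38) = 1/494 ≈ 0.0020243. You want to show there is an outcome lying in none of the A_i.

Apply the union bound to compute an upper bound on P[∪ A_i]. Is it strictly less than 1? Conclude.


Union bound: P[∪_{i=1}^{38} A_i] ≤ Σ_i P[A_i] ≤ 38·p = 38·(1/494) = 1/13.
Numerically: 1/13 ≈ 0.0769231.
Is 1/13 < 1? YES.
Since P[∪ A_i] ≤ 1/13 < 1, the complement has P[∩ A_i^c] ≥ 1 − 1/13 = 12/13 > 0, so some outcome avoids every A_i.

38·p = 1/13 ≈ 0.0769231; existence CERTIFIED by the union bound.


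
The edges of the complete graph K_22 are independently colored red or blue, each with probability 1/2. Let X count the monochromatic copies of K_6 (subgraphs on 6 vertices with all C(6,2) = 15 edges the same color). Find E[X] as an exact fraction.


Let X = Σ_S X_S over the C(22, 6) = 74613 subsets S of size 6, where X_S = 1 if the K_6 on S is monochromatic.
For a fixed S, the K_6 on S has C(6, 2) = 15 edges. P[all 15 edges red] = (1/2)^15, and likewise for blue, so P[monochromatic] = 2·(1/2)^15 = 2^{1 − 15} = 1/16384.
By linearity: E[X] = C(22, 6) · 2^{1 − 15} = 74613 · 1/16384 = 74613/16384.
Numerically: E[X] ≈ 4.554016.

E[X] = C(22,6)·2^(1−C(6,2)) = 74613/16384 ≈ 4.554016.


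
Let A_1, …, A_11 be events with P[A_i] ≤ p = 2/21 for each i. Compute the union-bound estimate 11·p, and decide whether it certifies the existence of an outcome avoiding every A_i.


Union bound: P[∪_{i=1}^{11} A_i] ≤ Σ_i P[A_i] ≤ 11·p = 11·(2/21) = 22/21.
Numerically: 22/21 ≈ 1.0476190.
Is 22/21 < 1? NO.
Since the bound 22/21 is ≥ 1, the union bound is uninformative here; it does NOT by itself certify existence.

11·p = 22/21 ≈ 1.0476190; existence NOT certified by the union bound.


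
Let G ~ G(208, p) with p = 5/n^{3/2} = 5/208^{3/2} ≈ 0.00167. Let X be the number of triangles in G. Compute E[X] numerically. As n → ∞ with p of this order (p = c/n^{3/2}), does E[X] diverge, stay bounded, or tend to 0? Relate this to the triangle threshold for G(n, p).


Number of potential triangles: C(208, 3) = 1478256.
Each occurs with probability p³ ≈ (0.00167)³ ≈ 4.63047e-09.
By linearity: E[X] = C(208, 3)·p³ ≈ 1478256 · 4.63047e-09 ≈ 0.007.
Since α = 3/2 > 1, p = c/n^{3/2} = o(1/n) is below the triangle threshold p ~ 1/n. Asymptotically E[X] ~ (c³/6)·n^{3(1−α)} = (5³/6)·n^{-1.5} → 0, so by Markov's inequality G has no triangles w.h.p.

E[X] ≈ 0.007; in regime p = Θ(1/n^{3/2}) E[X] tends to 0 (below the triangle threshold p ~ 1/n).


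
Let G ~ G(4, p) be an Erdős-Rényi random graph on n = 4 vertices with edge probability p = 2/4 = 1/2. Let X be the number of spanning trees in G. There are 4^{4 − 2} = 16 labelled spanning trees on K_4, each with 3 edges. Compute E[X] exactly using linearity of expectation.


K_4 has 4^{4 − 2} = 16 labelled spanning trees.
For each such spanning tree H, let X_H = 1 if all 3 edges of H are present in G. Then P[X_H = 1] = p^{3} = (1/2)^{3} = 1/8.
By linearity: E[X] = Σ_H E[X_H] = 16 · p^{3} = 16 · 1/8 = 2.
Numerically: E[X] ≈ 2.

E[X] = 16 · (1/2)^{3} = 2 ≈ 2.


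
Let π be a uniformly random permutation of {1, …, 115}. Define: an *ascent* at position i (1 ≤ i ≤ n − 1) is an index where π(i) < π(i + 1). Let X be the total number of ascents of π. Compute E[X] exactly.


Write X = Σ X_I over i = 1, …, 114, with X_I the indicator of one ascent.
There are 114 indicators.
For each fixed i, the pair (π(i), π(i+1)) is a uniformly random ordered pair of distinct values from {1, …, 115}; by symmetry P[π(i) < π(i+1)] = 1/2.
By linearity: E[X] = 114 · (1/2) = (115 − 1) · (1/2) = 57 ≈ 57.000000.

E[X] = 57 = 57.000000.


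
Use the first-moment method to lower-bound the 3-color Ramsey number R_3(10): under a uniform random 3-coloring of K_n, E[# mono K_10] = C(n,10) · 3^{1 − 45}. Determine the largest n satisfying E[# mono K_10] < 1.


We need C(n, 10) · 3^{1 − 45} < 1, i.e. C(n, 10) < 3^{45 − 1} = 984770902183611232881.
Check values of n near the boundary:
  n = 572: C(572, 10) = 954640815642161682606; 954640815642161682606 < 984770902183611232881? YES
  n = 573: C(573, 10) = 971597135635805762226; 971597135635805762226 < 984770902183611232881? YES
  n = 574: C(574, 10) = 988824035203816502691; 988824035203816502691 < 984770902183611232881? NO
  n = 575: C(575, 10) = 1006325345561406175305; 1006325345561406175305 < 984770902183611232881? NO
The largest n with C(n, 10) < 984770902183611232881 is n = 573 (where E[X] = 35985079097622435638/36472996377170786403 ≈ 0.987). Hence R_3(10) > 573, i.e. R_3(10) ≥ 574.

Largest n = 573; hence R_3(10) > 573.


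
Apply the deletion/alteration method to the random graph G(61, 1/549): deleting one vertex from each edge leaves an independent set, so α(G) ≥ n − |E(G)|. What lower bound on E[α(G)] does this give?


E[|E(G)|] = C(61, 2)·p = 1830 · (1/549) = 10/3.
E[α(G)] ≥ n − E[|E(G)|] = 61 − 10/3 = 173/3.
Numerically: ≈ 57.6667.
(This is only a lower bound; the true E[α(G)] may be larger.)

E[α(G)] ≥ 173/3 ≈ 57.6667.


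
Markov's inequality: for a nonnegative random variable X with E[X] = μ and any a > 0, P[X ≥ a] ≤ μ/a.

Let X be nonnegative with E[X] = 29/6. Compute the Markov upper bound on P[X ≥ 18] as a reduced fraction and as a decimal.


μ = E[X] = 29/6, a = 18.
Markov: P[X ≥ 18] ≤ μ/a = (29/6)/18 = 29/108.
Numerically: ≈ 0.268519.
(Since a = 18 > μ = 4.833333, the bound 29/108 is < 1 and informative.)

P[X ≥ 18] ≤ 29/108 ≈ 0.268519.


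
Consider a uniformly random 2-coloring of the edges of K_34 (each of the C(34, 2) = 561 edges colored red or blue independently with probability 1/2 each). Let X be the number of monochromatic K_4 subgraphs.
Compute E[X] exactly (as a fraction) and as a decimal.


Let X = Σ_S X_S over the C(34, 4) = 46376 subsets S of size 4, where X_S = 1 if the K_4 on S is monochromatic.
For a fixed S, the K_4 on S has C(4, 2) = 6 edges. P[all 6 edges red] = (1/2)^6, and likewise for blue, so P[monochromatic] = 2·(1/2)^6 = 2^{1 − 6} = 1/32.
By linearity of expectation: E[X] = C(34, 4) · 2^{1 − 6} = 46376 · 1/32 = 5797/4.
Numerically: E[X] ≈ 1449.2500.

E[X] = C(34,4)·2^(1−C(4,2)) = 5797/4 ≈ 1449.2500.


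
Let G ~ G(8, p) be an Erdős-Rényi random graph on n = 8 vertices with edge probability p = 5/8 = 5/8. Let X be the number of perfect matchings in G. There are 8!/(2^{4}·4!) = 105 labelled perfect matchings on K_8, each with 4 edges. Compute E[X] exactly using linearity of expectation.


K_8 has 8!/(2^{4}·4!) = 105 labelled perfect matchings.
For each such perfect matching H, let X_H = 1 if all 4 edges of H are present in G. Then P[X_H = 1] = p^{4} = (5/8)^{4} = 625/4096.
Summing the indicators: E[X] = Σ_H E[X_H] = 105 · p^{4} = 105 · 625/4096 = 65625/4096.
Numerically: E[X] ≈ 16.022.

E[X] = 105 · (5/8)^{4} = 65625/4096 ≈ 16.022.


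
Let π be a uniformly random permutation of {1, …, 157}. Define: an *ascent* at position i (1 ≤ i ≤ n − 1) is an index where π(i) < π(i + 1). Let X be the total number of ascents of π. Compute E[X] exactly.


Write X = Σ X_I over i = 1, …, 156, with X_I the indicator of one ascent.
There are 156 indicators.
For each fixed i, the pair (π(i), π(i+1)) is a uniformly random ordered pair of distinct values from {1, …, 157}; by symmetry P[π(i) < π(i+1)] = 1/2.
By linearity: E[X] = 156 · (1/2) = (157 − 1) · (1/2) = 78 ≈ 78.00000.

E[X] = 78 = 78.00000.


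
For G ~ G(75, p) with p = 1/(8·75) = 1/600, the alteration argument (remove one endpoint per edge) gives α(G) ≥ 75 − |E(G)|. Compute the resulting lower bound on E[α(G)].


E[|E(G)|] = C(75, 2)·p = 2775 · (1/600) = 37/8.
E[α(G)] ≥ n − E[|E(G)|] = 75 − 37/8 = 563/8.
Numerically: ≈ 70.3750.
(This is only a lower bound; the true E[α(G)] may be larger.)

E[α(G)] ≥ 563/8 ≈ 70.3750.


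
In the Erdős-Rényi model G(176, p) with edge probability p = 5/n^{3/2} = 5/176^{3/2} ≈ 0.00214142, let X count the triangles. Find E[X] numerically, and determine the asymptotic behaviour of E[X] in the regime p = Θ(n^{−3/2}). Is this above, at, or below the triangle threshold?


Number of potential triangles: C(176, 3) = 893200.
Each occurs with probability p³ ≈ (0.00214142)³ ≈ 9.81980826e-09.
By linearity: E[X] = C(176, 3)·p³ ≈ 893200 · 9.81980826e-09 ≈ 0.008771.
Since α = 3/2 > 1, p = c/n^{3/2} = o(1/n) is below the triangle threshold p ~ 1/n. Asymptotically E[X] ~ (c³/6)·n^{3(1−α)} = (5³/6)·n^{-1.5} → 0, so by Markov's inequality G has no triangles w.h.p.

E[X] ≈ 0.008771; in regime p = Θ(1/n^{3/2}) E[X] tends to 0 (below the triangle threshold p ~ 1/n).


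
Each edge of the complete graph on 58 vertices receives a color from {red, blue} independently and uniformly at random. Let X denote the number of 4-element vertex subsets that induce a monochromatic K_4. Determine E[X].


Let X = Σ_S X_S over the C(58, 4) = 424270 subsets S of size 4, where X_S = 1 if the K_4 on S is monochromatic.
For a fixed S, the K_4 on S has C(4, 2) = 6 edges. P[all 6 edges red] = (1/2)^6, and likewise for blue, so P[monochromatic] = 2·(1/2)^6 = 2^{1 − 6} = 1/32.
Summing: E[X] = C(58, 4) · 2^{1 − 6} = 424270 · 1/32 = 212135/16.
Numerically: E[X] ≈ 13258.43750.

E[X] = C(58,4)·2^(1−C(4,2)) = 212135/16 ≈ 13258.43750.


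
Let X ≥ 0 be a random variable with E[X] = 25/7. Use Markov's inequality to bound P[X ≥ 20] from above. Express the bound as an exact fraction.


μ = E[X] = 25/7, a = 20.
Markov: P[X ≥ 20] ≤ μ/a = (25/7)/20 = 5/28.
Numerically: ≈ 0.178571.
(Since a = 20 > μ = 3.571429, the bound 5/28 is < 1 and informative.)

P[X ≥ 20] ≤ 5/28 ≈ 0.178571.


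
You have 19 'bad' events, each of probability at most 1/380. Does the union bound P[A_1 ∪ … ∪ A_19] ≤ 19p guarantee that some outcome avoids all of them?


Union bound: P[∪_{i=1}^{19} A_i] ≤ Σ_i P[A_i] ≤ 19·p = 19·(1/380) = 1/20.
Numerically: 1/20 ≈ 0.0500000.
Is 1/20 < 1? YES.
Since P[∪ A_i] ≤ 1/20 < 1, the complement has P[∩ A_i^c] ≥ 1 − 1/20 = 19/20 > 0, so some outcome avoids every A_i.

19·p = 1/20 ≈ 0.0500000; existence CERTIFIED by the union bound.


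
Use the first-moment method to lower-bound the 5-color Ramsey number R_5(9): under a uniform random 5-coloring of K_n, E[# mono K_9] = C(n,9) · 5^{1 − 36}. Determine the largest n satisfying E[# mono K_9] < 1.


We need C(n, 9) · 5^{1 − 36} < 1, i.e. C(n, 9) < 5^{36 − 1} = 2910383045673370361328125.
Check values of n near the boundary:
  n = 2170: C(2170, 9) = 2891746779868845075610510; 2891746779868845075610510 < 2910383045673370361328125? YES
  n = 2171: C(2171, 9) = 2903784578674959601827205; 2903784578674959601827205 < 2910383045673370361328125? YES
  n = 2172: C(2172, 9) = 2915866900084148060642020; 2915866900084148060642020 < 2910383045673370361328125? NO
The largest n with C(n, 9) < 2910383045673370361328125 is n = 2171 (where E[X] = 580756915734991920365441/582076609134674072265625 ≈ 0.998). Hence R_5(9) > 2171, i.e. R_5(9) ≥ 2172.

Largest n = 2171; hence R_5(9) > 2171.


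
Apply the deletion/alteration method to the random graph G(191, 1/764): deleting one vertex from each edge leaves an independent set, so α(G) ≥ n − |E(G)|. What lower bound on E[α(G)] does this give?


E[|E(G)|] = C(191, 2)·p = 18145 · (1/764) = 95/4.
E[α(G)] ≥ n − E[|E(G)|] = 191 − 95/4 = 669/4.
Numerically: ≈ 167.250000.
(This is only a lower bound; the true E[α(G)] may be larger.)

E[α(G)] ≥ 669/4 ≈ 167.250000.


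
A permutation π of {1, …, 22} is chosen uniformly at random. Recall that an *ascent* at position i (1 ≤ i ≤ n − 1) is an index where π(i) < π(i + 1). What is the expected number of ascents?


Write X = Σ X_I over i = 1, …, 21, with X_I the indicator of one ascent.
There are 21 indicators.
For each fixed i, the pair (π(i), π(i+1)) is a uniformly random ordered pair of distinct values from {1, …, 22}; by symmetry P[π(i) < π(i+1)] = 1/2.
By linearity: E[X] = 21 · (1/2) = (22 − 1) · (1/2) = 21/2 ≈ 10.500000.

E[X] = 21/2 = 10.500000.


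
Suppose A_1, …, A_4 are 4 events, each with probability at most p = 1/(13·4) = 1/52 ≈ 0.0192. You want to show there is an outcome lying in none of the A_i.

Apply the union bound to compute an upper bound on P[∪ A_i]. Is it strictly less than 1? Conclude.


Union bound: P[∪_{i=1}^{4} A_i] ≤ Σ_i P[A_i] ≤ 4·p = 4·(1/52) = 1/13.
Numerically: 1/13 ≈ 0.0769.
Is 1/13 < 1? YES.
Since P[∪ A_i] ≤ 1/13 < 1, the complement has P[∩ A_i^c] ≥ 1 − 1/13 = 12/13 > 0, so some outcome avoids every A_i.

4·p = 1/13 ≈ 0.0769; existence CERTIFIED by the union bound.


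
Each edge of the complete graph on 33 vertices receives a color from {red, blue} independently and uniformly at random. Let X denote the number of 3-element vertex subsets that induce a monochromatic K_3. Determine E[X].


Let X = Σ_S X_S over the C(33, 3) = 5456 subsets S of size 3, where X_S = 1 if the K_3 on S is monochromatic.
For a fixed S, the K_3 on S has C(3, 2) = 3 edges. P[all 3 edges red] = (1/2)^3, and likewise for blue, so P[monochromatic] = 2·(1/2)^3 = 2^{1 − 3} = 1/4.
By linearity: E[X] = C(33, 3) · 2^{1 − 3} = 5456 · 1/4 = 1364.
Numerically: E[X] ≈ 1364.000.

E[X] = C(33,3)·2^(1−C(3,2)) = 1364 ≈ 1364.000.


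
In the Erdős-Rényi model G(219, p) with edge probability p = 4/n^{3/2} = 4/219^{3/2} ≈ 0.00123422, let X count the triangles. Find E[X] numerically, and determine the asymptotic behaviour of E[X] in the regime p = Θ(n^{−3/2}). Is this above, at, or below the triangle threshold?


Number of potential triangles: C(219, 3) = 1726669.
Each occurs with probability p³ ≈ (0.00123422)³ ≈ 1.88010220e-09.
By linearity: E[X] = C(219, 3)·p³ ≈ 1726669 · 1.88010220e-09 ≈ 0.003246.
Since α = 3/2 > 1, p = c/n^{3/2} = o(1/n) is below the triangle threshold p ~ 1/n. Asymptotically E[X] ~ (c³/6)·n^{3(1−α)} = (4³/6)·n^{-1.5} → 0, so by Markov's inequality G has no triangles w.h.p.

E[X] ≈ 0.003246; in regime p = Θ(1/n^{3/2}) E[X] tends to 0 (below the triangle threshold p ~ 1/n).


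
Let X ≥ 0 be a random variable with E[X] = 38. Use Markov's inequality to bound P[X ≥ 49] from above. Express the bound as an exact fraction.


μ = E[X] = 38, a = 49.
Markov: P[X ≥ 49] ≤ μ/a = (38)/49 = 38/49.
Numerically: ≈ 0.77551.
(Since a = 49 > μ = 38.00000, the bound 38/49 is < 1 and informative.)

P[X ≥ 49] ≤ 38/49 ≈ 0.77551.


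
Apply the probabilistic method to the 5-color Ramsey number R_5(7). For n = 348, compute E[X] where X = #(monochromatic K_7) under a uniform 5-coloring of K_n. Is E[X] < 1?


E[X] = C(348, 7) · 5^{1 − 21} = 115412286408552 · 5^{−20} = 115412286408552/95367431640625.
As a reduced fraction: E[X] = 115412286408552/95367431640625 ≈ 1.2101855.
Is E[X] < 1? NO.
Since E[X] ≥ 1, the first-moment bound is inconclusive at n = 348; it does NOT by itself certify R_5(7) > 348.

E[X] = 115412286408552/95367431640625 ≈ 1.2101855; E[X] ≥ 1; first-moment method inconclusive here.


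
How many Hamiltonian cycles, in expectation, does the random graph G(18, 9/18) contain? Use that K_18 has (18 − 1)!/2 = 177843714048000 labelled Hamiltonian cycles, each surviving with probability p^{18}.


K_18 has (18 − 1)!/2 = 177843714048000 labelled Hamiltonian cycles.
For each such Hamiltonian cycle H, let X_H = 1 if all 18 edges of H are present in G. Then P[X_H = 1] = p^{18} = (1/2)^{18} = 1/262144.
By linearity: E[X] = Σ_H E[X_H] = 177843714048000 · p^{18} = 177843714048000 · 1/262144 = 10854718875/16.
Numerically: E[X] ≈ 6.78e+08.

E[X] = 177843714048000 · (1/2)^{18} = 10854718875/16 ≈ 6.78e+08.


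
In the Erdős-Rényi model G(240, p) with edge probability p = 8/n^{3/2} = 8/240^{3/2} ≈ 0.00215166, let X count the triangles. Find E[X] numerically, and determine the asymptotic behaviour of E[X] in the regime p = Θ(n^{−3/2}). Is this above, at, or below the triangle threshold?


Number of potential triangles: C(240, 3) = 2275280.
Each occurs with probability p³ ≈ (0.00215166)³ ≈ 9.96137692e-09.
By linearity: E[X] = C(240, 3)·p³ ≈ 2275280 · 9.96137692e-09 ≈ 0.022665.
Since α = 3/2 > 1, p = c/n^{3/2} = o(1/n) is below the triangle threshold p ~ 1/n. Asymptotically E[X] ~ (c³/6)·n^{3(1−α)} = (8³/6)·n^{-1.5} → 0, so by Markov's inequality G has no triangles w.h.p.

E[X] ≈ 0.022665; in regime p = Θ(1/n^{3/2}) E[X] tends to 0 (below the triangle threshold p ~ 1/n).


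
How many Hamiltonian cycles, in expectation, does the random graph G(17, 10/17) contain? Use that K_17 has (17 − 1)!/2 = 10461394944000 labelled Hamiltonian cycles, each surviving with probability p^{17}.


K_17 has (17 − 1)!/2 = 10461394944000 labelled Hamiltonian cycles.
For each such Hamiltonian cycle H, let X_H = 1 if all 17 edges of H are present in G. Then P[X_H = 1] = p^{17} = (10/17)^{17} = 100000000000000000/827240261886336764177.
By linearity of expectation: E[X] = Σ_H E[X_H] = 10461394944000 · p^{17} = 10461394944000 · 100000000000000000/827240261886336764177 = 1046139494400000000000000000000/827240261886336764177.
Numerically: E[X] ≈ 1.26461e+09.

E[X] = 10461394944000 · (10/17)^{17} = 1046139494400000000000000000000/827240261886336764177 ≈ 1.26461e+09.


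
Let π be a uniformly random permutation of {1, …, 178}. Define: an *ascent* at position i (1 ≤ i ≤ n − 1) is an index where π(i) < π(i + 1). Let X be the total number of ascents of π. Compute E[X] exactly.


Write X = Σ X_I over i = 1, …, 177, with X_I the indicator of one ascent.
There are 177 indicators.
For each fixed i, the pair (π(i), π(i+1)) is a uniformly random ordered pair of distinct values from {1, …, 178}; by symmetry P[π(i) < π(i+1)] = 1/2.
By linearity: E[X] = 177 · (1/2) = (178 − 1) · (1/2) = 177/2 ≈ 88.500000.

E[X] = 177/2 = 88.500000.


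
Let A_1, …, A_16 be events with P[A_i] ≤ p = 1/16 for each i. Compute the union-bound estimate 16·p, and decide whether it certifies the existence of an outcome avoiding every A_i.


Union bound: P[∪_{i=1}^{16} A_i] ≤ Σ_i P[A_i] ≤ 16·p = 16·(1/16) = 1.
Numerically: 1 ≈ 1.000000.
Is 1 < 1? NO.
Since the bound 1 is ≥ 1, the union bound is uninformative here; it does NOT by itself certify existence.

16·p = 1 ≈ 1.000000; existence NOT certified by the union bound.


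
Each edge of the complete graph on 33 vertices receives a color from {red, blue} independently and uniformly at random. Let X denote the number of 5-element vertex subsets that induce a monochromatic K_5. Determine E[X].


Let X = Σ_S X_S over the C(33, 5) = 237336 subsets S of size 5, where X_S = 1 if the K_5 on S is monochromatic.
For a fixed S, the K_5 on S has C(5, 2) = 10 edges. P[all 10 edges red] = (1/2)^10, and likewise for blue, so P[monochromatic] = 2·(1/2)^10 = 2^{1 − 10} = 1/512.
By linearity of expectation: E[X] = C(33, 5) · 2^{1 − 10} = 237336 · 1/512 = 29667/64.
Numerically: E[X] ≈ 463.5469.

E[X] = C(33,5)·2^(1−C(5,2)) = 29667/64 ≈ 463.5469.


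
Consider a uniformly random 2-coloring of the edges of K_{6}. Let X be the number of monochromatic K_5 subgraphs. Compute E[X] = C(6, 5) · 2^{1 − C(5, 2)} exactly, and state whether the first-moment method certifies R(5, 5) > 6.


E[X] = C(6, 5) · 2^{1 − 10} = 6 · 2^{−9} = 6/512.
As a reduced fraction: E[X] = 3/256 ≈ 0.011719.
Is E[X] < 1? YES.
Since E[X] < 1, there exists a 2-coloring of K_{6} with no monochromatic K_5; hence R(5, 5) > 6.

E[X] = 3/256 ≈ 0.011719; E[X] < 1, so R(5, 5) > 6.


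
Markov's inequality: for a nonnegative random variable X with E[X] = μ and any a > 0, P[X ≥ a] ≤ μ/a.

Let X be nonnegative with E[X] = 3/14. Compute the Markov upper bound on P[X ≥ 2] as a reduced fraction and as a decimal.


μ = E[X] = 3/14, a = 2.
Markov: P[X ≥ 2] ≤ μ/a = (3/14)/2 = 3/28.
Numerically: ≈ 0.1071.
(Since a = 2 > μ = 0.2143, the bound 3/28 is < 1 and informative.)

P[X ≥ 2] ≤ 3/28 ≈ 0.1071.


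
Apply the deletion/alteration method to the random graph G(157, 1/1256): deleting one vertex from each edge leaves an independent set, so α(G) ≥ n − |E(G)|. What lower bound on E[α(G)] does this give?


E[|E(G)|] = C(157, 2)·p = 12246 · (1/1256) = 39/4.
E[α(G)] ≥ n − E[|E(G)|] = 157 − 39/4 = 589/4.
Numerically: ≈ 147.250.
(This is only a lower bound; the true E[α(G)] may be larger.)

E[α(G)] ≥ 589/4 ≈ 147.250.


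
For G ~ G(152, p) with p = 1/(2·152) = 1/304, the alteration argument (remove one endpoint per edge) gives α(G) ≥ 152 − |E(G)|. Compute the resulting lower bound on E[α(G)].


E[|E(G)|] = C(152, 2)·p = 11476 · (1/304) = 151/4.
E[α(G)] ≥ n − E[|E(G)|] = 152 − 151/4 = 457/4.
Numerically: ≈ 114.250.
(This is only a lower bound; the true E[α(G)] may be larger.)

E[α(G)] ≥ 457/4 ≈ 114.250.


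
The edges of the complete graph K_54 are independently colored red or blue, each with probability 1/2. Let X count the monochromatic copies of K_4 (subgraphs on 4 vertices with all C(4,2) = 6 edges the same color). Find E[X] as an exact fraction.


Let X = Σ_S X_S over the C(54, 4) = 316251 subsets S of size 4, where X_S = 1 if the K_4 on S is monochromatic.
For a fixed S, the K_4 on S has C(4, 2) = 6 edges. P[all 6 edges red] = (1/2)^6, and likewise for blue, so P[monochromatic] = 2·(1/2)^6 = 2^{1 − 6} = 1/32.
By linearity: E[X] = C(54, 4) · 2^{1 − 6} = 316251 · 1/32 = 316251/32.
Numerically: E[X] ≈ 9882.844.

E[X] = C(54,4)·2^(1−C(4,2)) = 316251/32 ≈ 9882.844.


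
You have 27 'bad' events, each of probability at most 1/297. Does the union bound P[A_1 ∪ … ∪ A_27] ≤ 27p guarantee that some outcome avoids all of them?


Union bound: P[∪_{i=1}^{27} A_i] ≤ Σ_i P[A_i] ≤ 27·p = 27·(1/297) = 1/11.
Numerically: 1/11 ≈ 0.09091.
Is 1/11 < 1? YES.
Since P[∪ A_i] ≤ 1/11 < 1, the complement has P[∩ A_i^c] ≥ 1 − 1/11 = 10/11 > 0, so some outcome avoids every A_i.

27·p = 1/11 ≈ 0.09091; existence CERTIFIED by the union bound.


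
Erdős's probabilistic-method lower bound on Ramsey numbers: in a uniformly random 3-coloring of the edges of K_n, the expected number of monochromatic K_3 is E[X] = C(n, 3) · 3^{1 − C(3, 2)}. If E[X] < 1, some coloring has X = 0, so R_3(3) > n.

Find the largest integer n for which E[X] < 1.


We need C(n, 3) · 3^{1 − 3} < 1, i.e. C(n, 3) < 3^{3 − 1} = 9.
Check values of n near the boundary:
  n = 3: C(3, 3) = 1; 1 < 9? YES
  n = 4: C(4, 3) = 4; 4 < 9? YES
  n = 5: C(5, 3) = 10; 10 < 9? NO
  n = 6: C(6, 3) = 20; 20 < 9? NO
The largest n with C(n, 3) < 9 is n = 4 (where E[X] = 4/9 ≈ 0.4444444). Hence R_3(3) > 4, i.e. R_3(3) ≥ 5.

Largest n = 4; hence R_3(3) > 4.


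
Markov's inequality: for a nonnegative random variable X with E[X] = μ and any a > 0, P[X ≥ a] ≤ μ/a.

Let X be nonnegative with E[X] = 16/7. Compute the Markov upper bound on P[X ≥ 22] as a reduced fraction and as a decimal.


μ = E[X] = 16/7, a = 22.
Markov: P[X ≥ 22] ≤ μ/a = (16/7)/22 = 8/77.
Numerically: ≈ 0.104.
(Since a = 22 > μ = 2.286, the bound 8/77 is < 1 and informative.)

P[X ≥ 22] ≤ 8/77 ≈ 0.104.


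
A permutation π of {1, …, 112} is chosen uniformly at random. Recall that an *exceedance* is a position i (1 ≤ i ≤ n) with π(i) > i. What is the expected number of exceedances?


Write X = Σ_{i=1}^{112} X_i, where X_i = 1_{π(i) > i}.
For each fixed i, π(i) is uniform over {1, …, 112} (marginal of a uniform permutation), so P[π(i) > i] = (n − i)/n. Summing: Σ_{i=1}^{112} (n − i)/n = (0 + 1 + … + 111)/112 = 112(112 − 1)/(2·112) = (112 − 1)/2.
Hence E[X] = Σ_{i=1}^{112} (112 − i)/112 = 111/2 ≈ 55.50000.

E[X] = 111/2 = 55.50000.


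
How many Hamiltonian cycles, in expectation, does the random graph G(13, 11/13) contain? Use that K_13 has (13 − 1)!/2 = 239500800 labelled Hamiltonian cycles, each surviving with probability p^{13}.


K_13 has (13 − 1)!/2 = 239500800 labelled Hamiltonian cycles.
For each such Hamiltonian cycle H, let X_H = 1 if all 13 edges of H are present in G. Then P[X_H = 1] = p^{13} = (11/13)^{13} = 34522712143931/302875106592253.
Summing the indicators: E[X] = Σ_H E[X_H] = 239500800 · p^{13} = 239500800 · 34522712143931/302875106592253 = 8268217176641189644800/302875106592253.
Numerically: E[X] ≈ 2.7299e+07.

E[X] = 239500800 · (11/13)^{13} = 8268217176641189644800/302875106592253 ≈ 2.7299e+07.


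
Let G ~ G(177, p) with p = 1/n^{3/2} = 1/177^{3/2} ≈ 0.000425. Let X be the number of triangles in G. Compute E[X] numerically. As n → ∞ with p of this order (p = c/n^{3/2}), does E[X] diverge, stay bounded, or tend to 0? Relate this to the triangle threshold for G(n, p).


Number of potential triangles: C(177, 3) = 908600.
Each occurs with probability p³ ≈ (0.000425)³ ≈ 7.65809e-11.
By linearity: E[X] = C(177, 3)·p³ ≈ 908600 · 7.65809e-11 ≈ 0.000.
Since α = 3/2 > 1, p = c/n^{3/2} = o(1/n) is below the triangle threshold p ~ 1/n. Asymptotically E[X] ~ (c³/6)·n^{3(1−α)} = (1³/6)·n^{-1.5} → 0, so by Markov's inequality G has no triangles w.h.p.

E[X] ≈ 0.000; in regime p = Θ(1/n^{3/2}) E[X] tends to 0 (below the triangle threshold p ~ 1/n).


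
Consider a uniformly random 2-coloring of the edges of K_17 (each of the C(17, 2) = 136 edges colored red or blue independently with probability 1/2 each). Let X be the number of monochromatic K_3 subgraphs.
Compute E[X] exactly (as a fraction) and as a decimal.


Let X = Σ_S X_S over the C(17, 3) = 680 subsets S of size 3, where X_S = 1 if the K_3 on S is monochromatic.
For a fixed S, the K_3 on S has C(3, 2) = 3 edges. P[all 3 edges red] = (1/2)^3, and likewise for blue, so P[monochromatic] = 2·(1/2)^3 = 2^{1 − 3} = 1/4.
By linearity: E[X] = C(17, 3) · 2^{1 − 3} = 680 · 1/4 = 170.
Numerically: E[X] ≈ 170.000000.

E[X] = C(17,3)·2^(1−C(3,2)) = 170 ≈ 170.000000.


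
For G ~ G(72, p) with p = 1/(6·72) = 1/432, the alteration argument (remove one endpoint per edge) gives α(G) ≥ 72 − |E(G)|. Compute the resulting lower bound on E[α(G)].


E[|E(G)|] = C(72, 2)·p = 2556 · (1/432) = 71/12.
E[α(G)] ≥ n − E[|E(G)|] = 72 − 71/12 = 793/12.
Numerically: ≈ 66.083.
(This is only a lower bound; the true E[α(G)] may be larger.)

E[α(G)] ≥ 793/12 ≈ 66.083.


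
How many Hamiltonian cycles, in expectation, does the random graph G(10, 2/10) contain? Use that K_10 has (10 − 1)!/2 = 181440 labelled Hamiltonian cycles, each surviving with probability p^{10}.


K_10 has (10 − 1)!/2 = 181440 labelled Hamiltonian cycles.
For each such Hamiltonian cycle H, let X_H = 1 if all 10 edges of H are present in G. Then P[X_H = 1] = p^{10} = (1/5)^{10} = 1/9765625.
By linearity of expectation: E[X] = Σ_H E[X_H] = 181440 · p^{10} = 181440 · 1/9765625 = 36288/1953125.
Numerically: E[X] ≈ 0.0185795.

E[X] = 181440 · (1/5)^{10} = 36288/1953125 ≈ 0.0185795.


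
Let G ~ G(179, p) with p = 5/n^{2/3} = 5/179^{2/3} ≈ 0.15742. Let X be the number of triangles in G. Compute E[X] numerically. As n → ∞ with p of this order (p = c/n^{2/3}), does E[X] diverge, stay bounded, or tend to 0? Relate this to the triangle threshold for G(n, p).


Number of potential triangles: C(179, 3) = 939929.
Each occurs with probability p³ ≈ (0.15742)³ ≈ 3.9012515e-03.
By linearity: E[X] = C(179, 3)·p³ ≈ 939929 · 3.9012515e-03 ≈ 3666.89944.
Since α = 2/3 < 1, p = c/n^{2/3} ≫ 1/n is above the triangle threshold p ~ 1/n. Asymptotically E[X] ~ (c³/6)·n^{3(1−α)} = (5³/6)·n^{1} → ∞; triangles are abundant w.h.p.

E[X] ≈ 3666.89944; in regime p = Θ(1/n^{2/3}) E[X] diverges (above the triangle threshold p ~ 1/n).


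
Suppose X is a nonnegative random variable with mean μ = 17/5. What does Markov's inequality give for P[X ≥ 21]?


μ = E[X] = 17/5, a = 21.
Markov: P[X ≥ 21] ≤ μ/a = (17/5)/21 = 17/105.
Numerically: ≈ 0.16190.
(Since a = 21 > μ = 3.40000, the bound 17/105 is < 1 and informative.)

P[X ≥ 21] ≤ 17/105 ≈ 0.16190.


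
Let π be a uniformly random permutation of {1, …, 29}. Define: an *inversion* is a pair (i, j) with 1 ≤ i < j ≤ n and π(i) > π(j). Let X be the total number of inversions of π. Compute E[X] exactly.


Write X = Σ X_I over the C(29, 2) = 406 pairs i < j, with X_I the indicator of one inversion.
There are 406 indicators.
For each fixed pair i < j, the values π(i) and π(j) are two distinct elements of {1, …, 29} in uniformly random order; by symmetry P[π(i) > π(j)] = 1/2.
By linearity: E[X] = 406 · (1/2) = C(29, 2) · (1/2) = 406/2 = 203 ≈ 203.000.

E[X] = 203 = 203.000.


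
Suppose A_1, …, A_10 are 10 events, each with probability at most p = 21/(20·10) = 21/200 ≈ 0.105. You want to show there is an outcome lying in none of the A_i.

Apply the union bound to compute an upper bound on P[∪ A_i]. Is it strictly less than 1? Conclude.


Union bound: P[∪_{i=1}^{10} A_i] ≤ Σ_i P[A_i] ≤ 10·p = 10·(21/200) = 21/20.
Numerically: 21/20 ≈ 1.050.
Is 21/20 < 1? NO.
Since the bound 21/20 is ≥ 1, the union bound is uninformative here; it does NOT by itself certify existence.

10·p = 21/20 ≈ 1.050; existence NOT certified by the union bound.


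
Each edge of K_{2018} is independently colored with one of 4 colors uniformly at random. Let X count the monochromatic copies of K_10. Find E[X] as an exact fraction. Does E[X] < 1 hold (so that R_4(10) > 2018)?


E[X] = C(2018, 10) · 4^{1 − 45} = 301820606687612220663963508 · 4^{−44} = 301820606687612220663963508/309485009821345068724781056.
As a reduced fraction: E[X] = 75455151671903055165990877/77371252455336267181195264 ≈ 0.975.
Is E[X] < 1? YES.
Since E[X] < 1, there exists a 4-coloring of K_{2018} with no monochromatic K_10; hence R_4(10) > 2018.

E[X] = 75455151671903055165990877/77371252455336267181195264 ≈ 0.975; E[X] < 1, so R_4(10) > 2018.


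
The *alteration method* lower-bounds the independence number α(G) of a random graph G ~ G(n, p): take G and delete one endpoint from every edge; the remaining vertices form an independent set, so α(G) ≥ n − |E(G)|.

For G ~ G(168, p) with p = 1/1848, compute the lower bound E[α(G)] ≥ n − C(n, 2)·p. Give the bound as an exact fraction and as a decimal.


E[|E(G)|] = C(168, 2)·p = 14028 · (1/1848) = 167/22.
E[α(G)] ≥ n − E[|E(G)|] = 168 − 167/22 = 3529/22.
Numerically: ≈ 160.40909.
(This is only a lower bound; the true E[α(G)] may be larger.)

E[α(G)] ≥ 3529/22 ≈ 160.40909.


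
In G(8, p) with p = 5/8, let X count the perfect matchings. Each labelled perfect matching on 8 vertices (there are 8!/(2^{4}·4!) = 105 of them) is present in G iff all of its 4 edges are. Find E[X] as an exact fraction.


K_8 has 8!/(2^{4}·4!) = 105 labelled perfect matchings.
For each such perfect matching H, let X_H = 1 if all 4 edges of H are present in G. Then P[X_H = 1] = p^{4} = (5/8)^{4} = 625/4096.
By linearity of expectation: E[X] = Σ_H E[X_H] = 105 · p^{4} = 105 · 625/4096 = 65625/4096.
Numerically: E[X] ≈ 16.0217.

E[X] = 105 · (5/8)^{4} = 65625/4096 ≈ 16.0217.


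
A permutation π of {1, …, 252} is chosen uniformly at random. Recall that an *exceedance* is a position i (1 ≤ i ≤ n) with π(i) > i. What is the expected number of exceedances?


Write X = Σ_{i=1}^{252} X_i, where X_i = 1_{π(i) > i}.
For each fixed i, π(i) is uniform over {1, …, 252} (marginal of a uniform permutation), so P[π(i) > i] = (n − i)/n. Summing: Σ_{i=1}^{252} (n − i)/n = (0 + 1 + … + 251)/252 = 252(252 − 1)/(2·252) = (252 − 1)/2.
Hence E[X] = Σ_{i=1}^{252} (252 − i)/252 = 251/2 ≈ 125.500.

E[X] = 251/2 = 125.500.


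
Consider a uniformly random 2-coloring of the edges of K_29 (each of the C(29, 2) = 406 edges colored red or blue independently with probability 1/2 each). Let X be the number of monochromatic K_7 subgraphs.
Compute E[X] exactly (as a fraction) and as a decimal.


Let X = Σ_S X_S over the C(29, 7) = 1560780 subsets S of size 7, where X_S = 1 if the K_7 on S is monochromatic.
For a fixed S, the K_7 on S has C(7, 2) = 21 edges. P[all 21 edges red] = (1/2)^21, and likewise for blue, so P[monochromatic] = 2·(1/2)^21 = 2^{1 − 21} = 1/1048576.
By linearity of expectation: E[X] = C(29, 7) · 2^{1 − 21} = 1560780 · 1/1048576 = 390195/262144.
Numerically: E[X] ≈ 1.488476.

E[X] = C(29,7)·2^(1−C(7,2)) = 390195/262144 ≈ 1.488476.
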